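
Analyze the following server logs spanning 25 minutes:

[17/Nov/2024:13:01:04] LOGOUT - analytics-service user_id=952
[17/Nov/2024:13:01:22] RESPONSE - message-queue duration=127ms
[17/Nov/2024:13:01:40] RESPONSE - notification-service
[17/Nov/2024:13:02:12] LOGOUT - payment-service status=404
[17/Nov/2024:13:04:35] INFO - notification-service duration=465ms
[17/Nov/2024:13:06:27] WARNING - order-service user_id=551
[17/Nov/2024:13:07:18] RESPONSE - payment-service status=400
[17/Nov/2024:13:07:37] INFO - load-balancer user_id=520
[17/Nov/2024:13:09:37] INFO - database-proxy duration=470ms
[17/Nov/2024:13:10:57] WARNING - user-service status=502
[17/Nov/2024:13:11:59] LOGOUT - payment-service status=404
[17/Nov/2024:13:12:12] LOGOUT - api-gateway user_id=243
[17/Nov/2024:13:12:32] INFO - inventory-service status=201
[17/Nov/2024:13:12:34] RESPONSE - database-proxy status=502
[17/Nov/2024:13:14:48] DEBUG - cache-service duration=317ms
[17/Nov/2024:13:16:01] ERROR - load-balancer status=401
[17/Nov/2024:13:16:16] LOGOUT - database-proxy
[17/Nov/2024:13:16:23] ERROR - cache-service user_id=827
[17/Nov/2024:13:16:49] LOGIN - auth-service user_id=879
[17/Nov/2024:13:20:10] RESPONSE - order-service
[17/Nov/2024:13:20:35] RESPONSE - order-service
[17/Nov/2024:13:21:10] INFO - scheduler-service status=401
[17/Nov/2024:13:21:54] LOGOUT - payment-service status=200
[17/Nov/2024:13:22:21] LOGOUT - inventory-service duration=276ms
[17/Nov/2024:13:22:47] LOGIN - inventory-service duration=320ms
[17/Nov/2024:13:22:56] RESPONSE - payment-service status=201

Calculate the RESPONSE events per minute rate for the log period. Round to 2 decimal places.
0.28

To calculate the rate:

1. Count total RESPONSE events: 7
2. Total time period: 25 minutes
3. Rate = 7 / 25 = 0.28 events per minute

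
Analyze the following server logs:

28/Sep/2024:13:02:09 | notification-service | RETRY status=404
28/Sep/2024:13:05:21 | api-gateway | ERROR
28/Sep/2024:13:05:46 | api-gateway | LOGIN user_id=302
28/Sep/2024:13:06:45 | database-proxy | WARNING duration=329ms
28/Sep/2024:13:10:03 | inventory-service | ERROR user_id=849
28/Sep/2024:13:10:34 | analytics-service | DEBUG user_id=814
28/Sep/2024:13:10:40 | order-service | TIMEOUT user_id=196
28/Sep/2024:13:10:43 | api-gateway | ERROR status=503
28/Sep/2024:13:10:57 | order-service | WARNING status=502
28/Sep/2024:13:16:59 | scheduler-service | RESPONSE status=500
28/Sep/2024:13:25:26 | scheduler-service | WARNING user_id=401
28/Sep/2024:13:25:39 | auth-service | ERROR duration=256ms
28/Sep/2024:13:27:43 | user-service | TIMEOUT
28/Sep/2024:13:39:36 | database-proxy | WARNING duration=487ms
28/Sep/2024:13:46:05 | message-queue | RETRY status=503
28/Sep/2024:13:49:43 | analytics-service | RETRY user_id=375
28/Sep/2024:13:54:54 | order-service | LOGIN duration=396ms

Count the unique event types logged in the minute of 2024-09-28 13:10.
4

To count unique event types:

1. Filter events in the minute starting at 2024-09-28 13:10
2. Extract event types from matching entries
3. Count unique types: 4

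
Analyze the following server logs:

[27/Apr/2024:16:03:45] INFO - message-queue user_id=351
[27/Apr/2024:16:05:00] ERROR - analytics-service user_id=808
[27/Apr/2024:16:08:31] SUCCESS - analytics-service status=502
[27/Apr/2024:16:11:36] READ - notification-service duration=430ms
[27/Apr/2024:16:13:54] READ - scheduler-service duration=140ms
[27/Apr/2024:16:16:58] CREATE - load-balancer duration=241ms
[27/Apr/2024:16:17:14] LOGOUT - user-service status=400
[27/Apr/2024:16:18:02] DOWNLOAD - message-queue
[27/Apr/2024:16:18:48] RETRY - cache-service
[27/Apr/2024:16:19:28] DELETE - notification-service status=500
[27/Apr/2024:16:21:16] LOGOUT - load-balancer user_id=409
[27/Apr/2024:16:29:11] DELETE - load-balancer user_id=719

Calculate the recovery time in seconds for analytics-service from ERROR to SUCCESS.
211

To calculate recovery time:

1. Find ERROR event for analytics-service: 27/Apr/2024:16:05:00
2. Find next SUCCESS event for analytics-service: 27/Apr/2024:16:08:31
3. Recovery time: 27/Apr/2024:16:08:31 - 27/Apr/2024:16:05:00 = 211 seconds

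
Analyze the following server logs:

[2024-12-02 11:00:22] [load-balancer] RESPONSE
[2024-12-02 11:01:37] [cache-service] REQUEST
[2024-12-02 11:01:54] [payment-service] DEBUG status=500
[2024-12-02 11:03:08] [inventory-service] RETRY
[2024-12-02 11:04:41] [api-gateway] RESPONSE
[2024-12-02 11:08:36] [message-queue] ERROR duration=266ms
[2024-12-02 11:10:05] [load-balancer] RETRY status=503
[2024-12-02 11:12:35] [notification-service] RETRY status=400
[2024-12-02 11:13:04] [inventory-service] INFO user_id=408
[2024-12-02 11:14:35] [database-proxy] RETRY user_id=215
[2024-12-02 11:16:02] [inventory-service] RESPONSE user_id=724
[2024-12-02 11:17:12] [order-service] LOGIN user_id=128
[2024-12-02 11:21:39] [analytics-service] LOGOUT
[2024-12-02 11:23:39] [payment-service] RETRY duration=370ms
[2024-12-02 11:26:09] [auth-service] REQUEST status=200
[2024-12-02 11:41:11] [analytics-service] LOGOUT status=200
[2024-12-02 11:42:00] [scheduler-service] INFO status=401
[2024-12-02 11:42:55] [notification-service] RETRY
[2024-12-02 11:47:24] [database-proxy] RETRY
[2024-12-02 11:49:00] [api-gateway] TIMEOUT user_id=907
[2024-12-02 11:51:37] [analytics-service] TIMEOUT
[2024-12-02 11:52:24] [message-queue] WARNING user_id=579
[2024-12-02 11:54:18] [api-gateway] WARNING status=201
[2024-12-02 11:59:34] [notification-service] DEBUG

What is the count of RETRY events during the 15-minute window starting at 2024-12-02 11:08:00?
3

To count events in the time window:

1. Window boundaries: 2024-12-02 11:08:00 to 2024-12-02 11:23:00
2. Filter for RETRY events within this window
3. Count matching events: 3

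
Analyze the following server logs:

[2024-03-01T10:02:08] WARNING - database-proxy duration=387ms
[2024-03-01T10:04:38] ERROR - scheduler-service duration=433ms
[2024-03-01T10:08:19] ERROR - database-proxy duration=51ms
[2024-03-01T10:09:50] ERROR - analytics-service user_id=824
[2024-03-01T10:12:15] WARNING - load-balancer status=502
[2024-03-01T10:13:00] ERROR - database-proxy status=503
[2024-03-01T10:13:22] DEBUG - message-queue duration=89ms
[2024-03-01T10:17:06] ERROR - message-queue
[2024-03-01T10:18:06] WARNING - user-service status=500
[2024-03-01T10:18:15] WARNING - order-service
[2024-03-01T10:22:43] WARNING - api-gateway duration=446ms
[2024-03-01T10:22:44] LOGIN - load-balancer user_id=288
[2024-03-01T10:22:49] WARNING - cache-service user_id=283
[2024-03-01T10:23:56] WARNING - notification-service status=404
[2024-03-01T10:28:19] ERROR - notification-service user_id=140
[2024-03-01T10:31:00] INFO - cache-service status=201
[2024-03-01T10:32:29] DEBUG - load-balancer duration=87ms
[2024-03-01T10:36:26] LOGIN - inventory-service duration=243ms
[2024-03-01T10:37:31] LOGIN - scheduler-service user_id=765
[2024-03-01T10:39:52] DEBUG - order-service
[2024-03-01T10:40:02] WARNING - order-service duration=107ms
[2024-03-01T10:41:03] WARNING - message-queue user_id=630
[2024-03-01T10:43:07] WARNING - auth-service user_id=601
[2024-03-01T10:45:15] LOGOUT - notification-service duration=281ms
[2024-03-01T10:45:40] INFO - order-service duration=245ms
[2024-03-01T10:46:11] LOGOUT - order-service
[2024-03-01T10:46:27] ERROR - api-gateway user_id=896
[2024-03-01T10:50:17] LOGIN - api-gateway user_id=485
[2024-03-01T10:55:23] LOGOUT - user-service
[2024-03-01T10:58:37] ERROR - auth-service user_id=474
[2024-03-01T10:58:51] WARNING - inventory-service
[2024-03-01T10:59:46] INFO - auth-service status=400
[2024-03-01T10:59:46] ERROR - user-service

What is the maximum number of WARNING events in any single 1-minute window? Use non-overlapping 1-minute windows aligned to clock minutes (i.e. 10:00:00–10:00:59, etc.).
2

To find the burst window:

1. Divide the log period into non-overlapping 1-minute windows starting at 10:00
2. Count WARNING events in each window
3. Find the window with maximum count
4. Maximum events in a window: 2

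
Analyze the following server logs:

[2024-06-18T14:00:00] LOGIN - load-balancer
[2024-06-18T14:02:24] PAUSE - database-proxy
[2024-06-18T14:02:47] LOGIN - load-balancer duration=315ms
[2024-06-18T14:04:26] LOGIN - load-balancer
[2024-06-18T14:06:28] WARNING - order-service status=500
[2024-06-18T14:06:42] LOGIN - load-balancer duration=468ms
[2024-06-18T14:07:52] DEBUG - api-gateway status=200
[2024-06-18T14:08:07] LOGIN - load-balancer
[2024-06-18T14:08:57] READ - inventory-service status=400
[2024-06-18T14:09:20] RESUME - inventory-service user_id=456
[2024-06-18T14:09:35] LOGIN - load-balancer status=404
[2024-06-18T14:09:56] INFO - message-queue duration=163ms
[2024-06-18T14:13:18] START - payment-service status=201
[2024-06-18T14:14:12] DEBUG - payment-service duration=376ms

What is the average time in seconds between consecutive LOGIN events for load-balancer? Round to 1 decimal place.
115.0

To calculate average interval:

1. Find all LOGIN events for load-balancer in order
2. Calculate time gaps between consecutive events
3. Compute mean of gaps: 575 / 5 = 115.0 seconds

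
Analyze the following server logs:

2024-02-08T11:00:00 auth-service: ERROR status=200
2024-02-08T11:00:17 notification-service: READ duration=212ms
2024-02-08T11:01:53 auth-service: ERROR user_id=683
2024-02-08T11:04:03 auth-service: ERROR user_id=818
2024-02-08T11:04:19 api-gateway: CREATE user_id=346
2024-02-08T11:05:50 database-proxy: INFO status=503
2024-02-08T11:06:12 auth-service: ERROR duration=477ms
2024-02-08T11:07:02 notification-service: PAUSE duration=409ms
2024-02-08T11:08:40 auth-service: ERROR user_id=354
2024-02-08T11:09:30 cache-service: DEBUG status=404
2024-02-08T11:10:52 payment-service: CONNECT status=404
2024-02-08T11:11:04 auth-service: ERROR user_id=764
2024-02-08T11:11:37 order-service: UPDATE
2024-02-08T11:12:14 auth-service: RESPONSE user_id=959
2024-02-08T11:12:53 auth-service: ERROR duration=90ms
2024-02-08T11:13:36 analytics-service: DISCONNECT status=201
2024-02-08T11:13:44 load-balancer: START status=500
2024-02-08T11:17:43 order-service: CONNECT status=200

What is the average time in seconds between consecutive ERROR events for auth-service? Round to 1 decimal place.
128.8

To calculate average interval:

1. Find all ERROR events for auth-service in order
2. Calculate time gaps between consecutive events
3. Compute mean of gaps: 773 / 6 = 128.8 seconds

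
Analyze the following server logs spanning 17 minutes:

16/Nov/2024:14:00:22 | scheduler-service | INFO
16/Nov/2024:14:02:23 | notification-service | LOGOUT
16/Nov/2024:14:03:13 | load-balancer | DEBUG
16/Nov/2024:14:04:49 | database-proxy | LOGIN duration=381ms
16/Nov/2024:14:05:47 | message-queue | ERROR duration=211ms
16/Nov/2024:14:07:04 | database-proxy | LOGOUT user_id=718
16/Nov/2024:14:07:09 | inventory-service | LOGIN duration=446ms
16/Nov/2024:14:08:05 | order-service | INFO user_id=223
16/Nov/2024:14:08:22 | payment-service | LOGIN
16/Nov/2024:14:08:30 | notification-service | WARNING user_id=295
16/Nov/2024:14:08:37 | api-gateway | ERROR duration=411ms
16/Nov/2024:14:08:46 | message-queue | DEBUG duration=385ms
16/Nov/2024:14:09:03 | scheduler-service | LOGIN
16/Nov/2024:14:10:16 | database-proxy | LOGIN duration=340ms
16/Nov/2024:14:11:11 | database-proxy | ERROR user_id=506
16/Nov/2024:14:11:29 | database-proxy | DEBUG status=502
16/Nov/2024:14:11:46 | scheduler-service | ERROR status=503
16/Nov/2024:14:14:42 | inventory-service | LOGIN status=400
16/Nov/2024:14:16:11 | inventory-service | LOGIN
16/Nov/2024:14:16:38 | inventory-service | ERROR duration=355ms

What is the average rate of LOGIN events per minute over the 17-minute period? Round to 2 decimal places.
0.41

To calculate the rate:

1. Count total LOGIN events: 7
2. Total time period: 17 minutes
3. Rate = 7 / 17 = 0.41 events per minute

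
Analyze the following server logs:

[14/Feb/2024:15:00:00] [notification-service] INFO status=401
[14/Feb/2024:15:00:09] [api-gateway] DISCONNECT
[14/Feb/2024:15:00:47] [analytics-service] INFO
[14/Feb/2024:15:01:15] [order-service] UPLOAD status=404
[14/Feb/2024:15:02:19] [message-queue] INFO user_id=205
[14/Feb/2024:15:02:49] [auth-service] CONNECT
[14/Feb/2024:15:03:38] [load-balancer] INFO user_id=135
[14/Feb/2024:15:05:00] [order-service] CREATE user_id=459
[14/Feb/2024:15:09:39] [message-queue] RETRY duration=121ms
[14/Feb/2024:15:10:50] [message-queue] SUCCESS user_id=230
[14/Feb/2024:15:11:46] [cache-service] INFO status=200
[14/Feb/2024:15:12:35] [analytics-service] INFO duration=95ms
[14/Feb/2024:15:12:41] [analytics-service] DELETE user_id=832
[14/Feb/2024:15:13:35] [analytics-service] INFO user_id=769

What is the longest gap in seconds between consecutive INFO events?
488

To find the longest gap:

1. Extract all INFO events in chronological order
2. Calculate time differences between consecutive events
3. Find the maximum difference
4. Longest gap: 488 seconds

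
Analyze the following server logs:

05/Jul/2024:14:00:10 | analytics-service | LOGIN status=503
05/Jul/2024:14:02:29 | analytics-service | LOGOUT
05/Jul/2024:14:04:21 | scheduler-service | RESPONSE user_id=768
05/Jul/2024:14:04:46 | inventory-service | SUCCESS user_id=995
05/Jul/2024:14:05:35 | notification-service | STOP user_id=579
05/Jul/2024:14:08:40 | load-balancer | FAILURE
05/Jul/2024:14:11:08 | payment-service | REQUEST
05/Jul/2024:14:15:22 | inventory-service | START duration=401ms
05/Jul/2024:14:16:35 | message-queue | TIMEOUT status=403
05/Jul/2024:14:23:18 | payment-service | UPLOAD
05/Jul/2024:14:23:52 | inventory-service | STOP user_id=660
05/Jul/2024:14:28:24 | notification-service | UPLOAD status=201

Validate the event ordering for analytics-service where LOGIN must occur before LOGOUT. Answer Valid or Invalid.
Valid

To validate ordering:

1. Required order: LOGIN → LOGOUT
2. Rule: LOGIN must occur before LOGOUT
3. Check actual order of events for analytics-service
4. Result: Valid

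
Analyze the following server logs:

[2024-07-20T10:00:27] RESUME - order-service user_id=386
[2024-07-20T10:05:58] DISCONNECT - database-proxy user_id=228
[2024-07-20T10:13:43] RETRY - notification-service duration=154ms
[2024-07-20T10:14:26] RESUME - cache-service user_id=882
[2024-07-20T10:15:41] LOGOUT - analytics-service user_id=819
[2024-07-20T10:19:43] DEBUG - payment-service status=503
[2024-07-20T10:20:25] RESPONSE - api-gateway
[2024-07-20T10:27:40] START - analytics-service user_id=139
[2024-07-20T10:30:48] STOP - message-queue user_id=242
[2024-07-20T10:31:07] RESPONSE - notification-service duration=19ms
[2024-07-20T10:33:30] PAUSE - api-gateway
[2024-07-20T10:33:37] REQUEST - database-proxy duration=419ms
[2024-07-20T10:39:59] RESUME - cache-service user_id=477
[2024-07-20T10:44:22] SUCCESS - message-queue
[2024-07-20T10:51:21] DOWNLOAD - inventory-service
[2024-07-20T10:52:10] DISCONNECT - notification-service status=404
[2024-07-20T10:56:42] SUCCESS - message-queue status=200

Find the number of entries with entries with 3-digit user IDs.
7

To find matching entries:

1. Pattern to match: entries with 3-digit user IDs
2. Scan each log entry for the pattern
3. Count matches: 7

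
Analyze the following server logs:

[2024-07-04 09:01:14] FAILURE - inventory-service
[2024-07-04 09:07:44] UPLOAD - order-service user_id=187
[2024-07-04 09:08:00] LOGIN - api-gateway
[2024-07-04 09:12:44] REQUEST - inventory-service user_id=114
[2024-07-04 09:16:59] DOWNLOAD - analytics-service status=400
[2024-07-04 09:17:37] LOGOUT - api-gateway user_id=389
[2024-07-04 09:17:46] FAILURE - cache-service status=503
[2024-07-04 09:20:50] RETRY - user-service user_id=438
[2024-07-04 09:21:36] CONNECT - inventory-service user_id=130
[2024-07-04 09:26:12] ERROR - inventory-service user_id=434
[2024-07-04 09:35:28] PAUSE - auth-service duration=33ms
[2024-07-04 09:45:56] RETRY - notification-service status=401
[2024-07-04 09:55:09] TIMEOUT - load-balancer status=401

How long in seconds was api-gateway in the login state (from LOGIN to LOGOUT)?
577

To calculate state duration:

1. Find LOGIN event for api-gateway: 2024-07-04 09:08:00
2. Find LOGOUT event for api-gateway: 2024-07-04 09:17:37
3. Calculate duration: 2024-07-04 09:17:37 - 2024-07-04 09:08:00 = 577 seconds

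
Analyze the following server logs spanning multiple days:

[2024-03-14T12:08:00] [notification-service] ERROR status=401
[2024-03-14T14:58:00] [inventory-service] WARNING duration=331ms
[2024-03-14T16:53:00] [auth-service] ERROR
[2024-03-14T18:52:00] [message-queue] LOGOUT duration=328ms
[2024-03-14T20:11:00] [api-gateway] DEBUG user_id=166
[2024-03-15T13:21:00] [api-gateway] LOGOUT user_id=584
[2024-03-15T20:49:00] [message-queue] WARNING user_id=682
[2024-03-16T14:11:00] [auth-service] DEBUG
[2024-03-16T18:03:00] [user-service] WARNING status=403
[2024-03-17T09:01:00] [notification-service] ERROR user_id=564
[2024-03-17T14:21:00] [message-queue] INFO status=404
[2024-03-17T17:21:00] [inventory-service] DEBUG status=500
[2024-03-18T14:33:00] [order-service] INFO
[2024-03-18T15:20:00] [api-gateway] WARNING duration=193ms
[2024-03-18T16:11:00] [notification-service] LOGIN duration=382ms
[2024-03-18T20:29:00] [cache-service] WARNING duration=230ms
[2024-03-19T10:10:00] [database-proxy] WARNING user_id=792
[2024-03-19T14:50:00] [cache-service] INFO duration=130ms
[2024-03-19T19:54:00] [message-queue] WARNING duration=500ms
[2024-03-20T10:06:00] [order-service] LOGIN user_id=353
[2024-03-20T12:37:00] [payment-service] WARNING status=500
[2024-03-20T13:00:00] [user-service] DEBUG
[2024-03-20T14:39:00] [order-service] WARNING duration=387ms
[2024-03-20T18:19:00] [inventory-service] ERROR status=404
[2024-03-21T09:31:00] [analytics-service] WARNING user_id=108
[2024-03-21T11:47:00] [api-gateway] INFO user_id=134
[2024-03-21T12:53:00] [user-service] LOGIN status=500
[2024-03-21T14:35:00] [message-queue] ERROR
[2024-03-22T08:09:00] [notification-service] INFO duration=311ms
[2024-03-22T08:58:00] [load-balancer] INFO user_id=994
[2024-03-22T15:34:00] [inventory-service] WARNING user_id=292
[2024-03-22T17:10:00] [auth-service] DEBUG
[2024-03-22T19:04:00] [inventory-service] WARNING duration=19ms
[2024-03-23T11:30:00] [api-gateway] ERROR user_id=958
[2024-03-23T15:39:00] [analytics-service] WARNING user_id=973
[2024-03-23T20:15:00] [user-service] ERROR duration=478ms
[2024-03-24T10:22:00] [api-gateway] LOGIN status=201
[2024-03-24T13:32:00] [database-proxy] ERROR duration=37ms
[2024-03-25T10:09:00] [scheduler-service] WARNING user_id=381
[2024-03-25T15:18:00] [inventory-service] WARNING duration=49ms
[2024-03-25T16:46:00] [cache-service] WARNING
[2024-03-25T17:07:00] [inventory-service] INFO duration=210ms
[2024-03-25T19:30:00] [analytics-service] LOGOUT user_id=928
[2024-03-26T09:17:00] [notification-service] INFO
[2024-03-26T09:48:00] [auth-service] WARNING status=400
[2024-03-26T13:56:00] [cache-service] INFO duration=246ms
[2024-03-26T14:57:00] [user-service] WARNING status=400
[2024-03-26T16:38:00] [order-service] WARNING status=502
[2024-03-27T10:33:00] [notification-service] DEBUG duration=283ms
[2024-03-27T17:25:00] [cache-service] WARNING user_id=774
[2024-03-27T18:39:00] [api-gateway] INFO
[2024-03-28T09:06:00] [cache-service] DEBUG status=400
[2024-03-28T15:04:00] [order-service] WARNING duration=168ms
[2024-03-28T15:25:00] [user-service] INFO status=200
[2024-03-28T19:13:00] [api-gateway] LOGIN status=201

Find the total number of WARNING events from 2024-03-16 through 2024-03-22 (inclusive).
10

To filter by date range:

1. Date range: 2024-03-16 through 2024-03-22, both dates inclusive
2. Filter for WARNING events whose date falls in this range
3. Count matching events: 10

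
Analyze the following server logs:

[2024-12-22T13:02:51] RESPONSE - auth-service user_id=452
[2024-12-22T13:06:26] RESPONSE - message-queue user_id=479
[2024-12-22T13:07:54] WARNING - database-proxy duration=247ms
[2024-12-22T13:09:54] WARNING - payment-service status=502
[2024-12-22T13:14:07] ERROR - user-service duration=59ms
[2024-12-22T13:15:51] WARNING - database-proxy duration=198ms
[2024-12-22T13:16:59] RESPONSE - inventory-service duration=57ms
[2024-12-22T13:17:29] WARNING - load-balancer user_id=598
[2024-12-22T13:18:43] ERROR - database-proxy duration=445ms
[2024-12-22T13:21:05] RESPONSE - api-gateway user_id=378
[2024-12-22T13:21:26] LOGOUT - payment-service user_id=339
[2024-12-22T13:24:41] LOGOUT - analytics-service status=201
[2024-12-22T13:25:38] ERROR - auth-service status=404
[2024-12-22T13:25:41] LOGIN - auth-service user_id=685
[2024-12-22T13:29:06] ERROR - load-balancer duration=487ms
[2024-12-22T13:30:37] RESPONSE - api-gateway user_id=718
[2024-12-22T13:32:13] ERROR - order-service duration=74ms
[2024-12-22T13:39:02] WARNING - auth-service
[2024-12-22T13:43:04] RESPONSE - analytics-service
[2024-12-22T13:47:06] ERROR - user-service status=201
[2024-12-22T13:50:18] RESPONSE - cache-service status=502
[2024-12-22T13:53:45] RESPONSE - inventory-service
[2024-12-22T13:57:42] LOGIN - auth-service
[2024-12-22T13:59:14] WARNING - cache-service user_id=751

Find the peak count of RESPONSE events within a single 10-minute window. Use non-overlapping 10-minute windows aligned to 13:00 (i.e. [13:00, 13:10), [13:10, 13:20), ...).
2

To find the burst window:

1. Divide the log period into non-overlapping 10-minute windows starting at 13:00
2. Count RESPONSE events in each window
3. Find the window with maximum count
4. Maximum events in a window: 2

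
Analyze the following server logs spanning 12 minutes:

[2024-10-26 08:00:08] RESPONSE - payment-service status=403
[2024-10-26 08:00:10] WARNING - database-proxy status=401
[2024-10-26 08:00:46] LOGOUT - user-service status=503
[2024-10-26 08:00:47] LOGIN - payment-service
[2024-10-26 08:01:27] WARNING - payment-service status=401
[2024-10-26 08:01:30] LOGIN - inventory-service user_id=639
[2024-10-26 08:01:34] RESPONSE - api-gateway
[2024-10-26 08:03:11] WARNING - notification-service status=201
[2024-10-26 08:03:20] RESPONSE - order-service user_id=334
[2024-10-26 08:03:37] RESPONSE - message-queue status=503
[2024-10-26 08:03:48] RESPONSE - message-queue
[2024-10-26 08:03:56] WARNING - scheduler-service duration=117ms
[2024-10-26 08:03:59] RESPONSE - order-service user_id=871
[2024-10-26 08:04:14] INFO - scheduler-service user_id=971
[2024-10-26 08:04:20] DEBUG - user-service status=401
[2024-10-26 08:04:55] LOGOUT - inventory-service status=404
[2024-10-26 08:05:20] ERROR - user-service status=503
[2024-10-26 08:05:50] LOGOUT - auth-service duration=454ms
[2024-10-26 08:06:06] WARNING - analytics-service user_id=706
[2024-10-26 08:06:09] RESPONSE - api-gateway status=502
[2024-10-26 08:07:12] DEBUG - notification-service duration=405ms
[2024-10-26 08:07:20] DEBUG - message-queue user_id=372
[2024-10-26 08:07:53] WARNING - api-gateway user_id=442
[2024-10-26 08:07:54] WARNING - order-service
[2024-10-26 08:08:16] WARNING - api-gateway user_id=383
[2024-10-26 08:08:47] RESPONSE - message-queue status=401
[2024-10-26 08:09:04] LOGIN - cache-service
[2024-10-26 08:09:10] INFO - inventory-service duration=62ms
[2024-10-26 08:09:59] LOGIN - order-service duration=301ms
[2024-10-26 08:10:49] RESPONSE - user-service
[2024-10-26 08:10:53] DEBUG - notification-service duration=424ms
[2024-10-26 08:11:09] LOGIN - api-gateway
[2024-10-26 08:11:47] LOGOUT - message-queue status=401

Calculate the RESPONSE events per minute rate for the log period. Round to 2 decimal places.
0.75

To calculate the rate:

1. Count total RESPONSE events: 9
2. Total time period: 12 minutes
3. Rate = 9 / 12 = 0.75 events per minute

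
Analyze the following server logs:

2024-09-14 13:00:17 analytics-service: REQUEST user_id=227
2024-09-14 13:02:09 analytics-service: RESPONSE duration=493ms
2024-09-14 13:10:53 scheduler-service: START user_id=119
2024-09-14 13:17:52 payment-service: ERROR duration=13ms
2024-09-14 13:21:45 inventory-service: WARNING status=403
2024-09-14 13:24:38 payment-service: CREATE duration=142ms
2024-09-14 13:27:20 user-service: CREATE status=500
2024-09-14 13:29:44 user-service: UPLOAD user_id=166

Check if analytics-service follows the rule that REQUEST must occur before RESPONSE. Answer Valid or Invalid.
Valid

To validate ordering:

1. Required order: REQUEST → RESPONSE
2. Rule: REQUEST must occur before RESPONSE
3. Check actual order of events for analytics-service
4. Result: Valid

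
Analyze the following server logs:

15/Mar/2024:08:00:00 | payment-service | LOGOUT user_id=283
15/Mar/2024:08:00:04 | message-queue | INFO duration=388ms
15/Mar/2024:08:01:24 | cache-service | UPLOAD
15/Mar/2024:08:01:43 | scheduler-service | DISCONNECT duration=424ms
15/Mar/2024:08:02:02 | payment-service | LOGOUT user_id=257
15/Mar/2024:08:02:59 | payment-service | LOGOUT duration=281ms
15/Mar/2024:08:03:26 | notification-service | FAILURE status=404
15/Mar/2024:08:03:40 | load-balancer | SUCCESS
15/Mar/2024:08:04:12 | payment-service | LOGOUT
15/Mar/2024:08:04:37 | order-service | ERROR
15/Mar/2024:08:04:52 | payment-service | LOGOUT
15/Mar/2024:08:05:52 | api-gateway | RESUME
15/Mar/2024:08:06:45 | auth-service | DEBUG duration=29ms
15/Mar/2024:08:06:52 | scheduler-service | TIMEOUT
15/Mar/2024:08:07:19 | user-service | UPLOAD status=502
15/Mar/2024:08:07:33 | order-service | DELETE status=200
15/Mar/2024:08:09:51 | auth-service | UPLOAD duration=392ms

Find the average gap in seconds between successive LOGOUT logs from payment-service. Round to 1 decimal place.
73.0

To calculate average interval:

1. Find all LOGOUT events for payment-service in order
2. Calculate time gaps between consecutive events
3. Compute mean of gaps: 292 / 4 = 73.0 seconds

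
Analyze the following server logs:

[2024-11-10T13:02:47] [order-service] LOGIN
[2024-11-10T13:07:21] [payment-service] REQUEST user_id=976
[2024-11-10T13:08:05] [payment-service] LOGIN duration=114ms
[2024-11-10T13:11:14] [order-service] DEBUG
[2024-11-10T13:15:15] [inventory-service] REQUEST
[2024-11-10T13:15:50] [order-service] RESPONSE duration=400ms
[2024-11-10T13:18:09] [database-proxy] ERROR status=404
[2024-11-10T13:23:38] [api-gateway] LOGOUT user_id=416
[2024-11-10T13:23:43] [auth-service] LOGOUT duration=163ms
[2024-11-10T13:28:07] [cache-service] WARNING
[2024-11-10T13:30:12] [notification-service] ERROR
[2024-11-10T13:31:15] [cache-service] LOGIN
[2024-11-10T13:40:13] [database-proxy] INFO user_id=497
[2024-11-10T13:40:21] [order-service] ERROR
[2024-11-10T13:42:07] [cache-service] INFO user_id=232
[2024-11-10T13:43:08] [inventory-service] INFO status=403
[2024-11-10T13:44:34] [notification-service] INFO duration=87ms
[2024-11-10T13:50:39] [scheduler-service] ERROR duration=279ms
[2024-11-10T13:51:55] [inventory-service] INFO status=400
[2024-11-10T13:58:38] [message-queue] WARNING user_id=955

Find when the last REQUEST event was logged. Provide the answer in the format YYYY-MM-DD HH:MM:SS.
2024-11-10 13:15:15

To find the last event:

1. Filter for all REQUEST events
2. Sort by timestamp
3. Select the last one
4. Timestamp: 2024-11-10 13:15:15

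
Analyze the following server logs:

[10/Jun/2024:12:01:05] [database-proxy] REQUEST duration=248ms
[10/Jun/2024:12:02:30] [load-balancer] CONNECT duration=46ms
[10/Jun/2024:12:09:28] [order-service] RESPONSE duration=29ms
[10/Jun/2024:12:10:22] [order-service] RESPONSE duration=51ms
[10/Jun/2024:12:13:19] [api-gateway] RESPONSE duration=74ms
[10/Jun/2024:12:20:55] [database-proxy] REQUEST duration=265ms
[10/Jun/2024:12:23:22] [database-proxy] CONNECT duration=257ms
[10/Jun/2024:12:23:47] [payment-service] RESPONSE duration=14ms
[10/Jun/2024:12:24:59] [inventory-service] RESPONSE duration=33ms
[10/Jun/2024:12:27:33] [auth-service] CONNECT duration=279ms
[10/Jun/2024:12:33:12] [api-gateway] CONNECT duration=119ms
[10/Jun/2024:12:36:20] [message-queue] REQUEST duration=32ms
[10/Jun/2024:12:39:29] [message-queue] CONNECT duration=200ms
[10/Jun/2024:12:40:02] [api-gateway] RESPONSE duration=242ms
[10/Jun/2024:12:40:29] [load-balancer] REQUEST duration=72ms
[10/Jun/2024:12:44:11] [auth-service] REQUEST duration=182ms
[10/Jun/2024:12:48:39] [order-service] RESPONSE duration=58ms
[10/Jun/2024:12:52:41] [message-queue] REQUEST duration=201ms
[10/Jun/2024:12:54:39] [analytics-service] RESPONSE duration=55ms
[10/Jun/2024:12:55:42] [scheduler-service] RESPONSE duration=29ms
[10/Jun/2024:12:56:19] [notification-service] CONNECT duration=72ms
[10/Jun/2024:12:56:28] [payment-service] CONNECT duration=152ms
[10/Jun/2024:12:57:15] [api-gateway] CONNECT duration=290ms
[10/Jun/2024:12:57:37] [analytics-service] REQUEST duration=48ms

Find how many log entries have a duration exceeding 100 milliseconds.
11

To count timeouts:

1. Threshold: 100ms
2. Extract duration from each log entry
3. Count entries where duration > 100
4. Timeout count: 11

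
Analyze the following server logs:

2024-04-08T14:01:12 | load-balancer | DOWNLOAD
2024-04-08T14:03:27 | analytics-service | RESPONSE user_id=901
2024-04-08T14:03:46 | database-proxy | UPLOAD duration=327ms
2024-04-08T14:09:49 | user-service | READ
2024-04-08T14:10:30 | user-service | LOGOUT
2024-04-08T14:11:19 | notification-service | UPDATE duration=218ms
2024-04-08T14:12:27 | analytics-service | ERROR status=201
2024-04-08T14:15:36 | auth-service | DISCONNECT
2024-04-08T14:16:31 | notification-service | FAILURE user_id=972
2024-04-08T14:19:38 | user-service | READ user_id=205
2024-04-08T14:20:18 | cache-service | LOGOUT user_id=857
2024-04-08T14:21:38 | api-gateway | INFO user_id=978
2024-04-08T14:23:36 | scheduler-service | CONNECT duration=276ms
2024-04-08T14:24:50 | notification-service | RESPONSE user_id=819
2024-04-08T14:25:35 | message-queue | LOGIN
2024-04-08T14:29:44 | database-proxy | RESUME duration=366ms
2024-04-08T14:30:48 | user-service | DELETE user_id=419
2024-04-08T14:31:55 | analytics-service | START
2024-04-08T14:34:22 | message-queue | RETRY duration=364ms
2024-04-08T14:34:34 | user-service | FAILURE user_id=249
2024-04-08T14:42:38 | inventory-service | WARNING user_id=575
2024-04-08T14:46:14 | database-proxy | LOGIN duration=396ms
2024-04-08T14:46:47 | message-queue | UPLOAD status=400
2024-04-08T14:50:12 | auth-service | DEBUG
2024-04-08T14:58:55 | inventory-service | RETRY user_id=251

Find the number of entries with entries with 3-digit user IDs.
10

To find matching entries:

1. Pattern to match: entries with 3-digit user IDs
2. Scan each log entry for the pattern
3. Count matches: 10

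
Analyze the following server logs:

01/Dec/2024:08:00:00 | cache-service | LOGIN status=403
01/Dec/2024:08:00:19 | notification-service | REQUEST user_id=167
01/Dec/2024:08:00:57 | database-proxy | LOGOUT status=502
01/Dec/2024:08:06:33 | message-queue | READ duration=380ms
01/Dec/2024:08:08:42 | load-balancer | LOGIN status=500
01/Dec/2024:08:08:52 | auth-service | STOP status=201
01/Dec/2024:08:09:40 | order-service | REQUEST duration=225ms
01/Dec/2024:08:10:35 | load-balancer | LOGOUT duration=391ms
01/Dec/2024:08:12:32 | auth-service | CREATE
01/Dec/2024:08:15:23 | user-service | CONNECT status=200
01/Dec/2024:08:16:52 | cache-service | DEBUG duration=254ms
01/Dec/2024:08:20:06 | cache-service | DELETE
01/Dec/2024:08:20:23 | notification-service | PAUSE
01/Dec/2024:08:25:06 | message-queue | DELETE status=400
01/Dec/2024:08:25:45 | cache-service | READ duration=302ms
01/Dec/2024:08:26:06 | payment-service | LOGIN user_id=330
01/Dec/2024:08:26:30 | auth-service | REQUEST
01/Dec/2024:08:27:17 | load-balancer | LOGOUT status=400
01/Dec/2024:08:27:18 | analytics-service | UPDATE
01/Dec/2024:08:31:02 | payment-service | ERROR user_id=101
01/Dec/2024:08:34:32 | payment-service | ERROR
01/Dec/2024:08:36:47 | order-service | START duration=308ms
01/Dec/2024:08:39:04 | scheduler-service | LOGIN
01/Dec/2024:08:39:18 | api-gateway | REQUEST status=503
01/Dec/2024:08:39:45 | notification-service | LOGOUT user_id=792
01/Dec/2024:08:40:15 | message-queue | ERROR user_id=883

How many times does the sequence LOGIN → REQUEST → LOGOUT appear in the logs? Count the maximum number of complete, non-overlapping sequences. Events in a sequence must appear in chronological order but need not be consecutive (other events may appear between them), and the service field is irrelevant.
4

To count sequences:

1. Look for pattern: LOGIN → REQUEST → LOGOUT
2. Greedily scan the log in chronological order, matching each sequence element in turn (ignoring service)
3. Each time the full pattern completes, increment the count and restart matching from the next event
4. Complete non-overlapping sequences found: 4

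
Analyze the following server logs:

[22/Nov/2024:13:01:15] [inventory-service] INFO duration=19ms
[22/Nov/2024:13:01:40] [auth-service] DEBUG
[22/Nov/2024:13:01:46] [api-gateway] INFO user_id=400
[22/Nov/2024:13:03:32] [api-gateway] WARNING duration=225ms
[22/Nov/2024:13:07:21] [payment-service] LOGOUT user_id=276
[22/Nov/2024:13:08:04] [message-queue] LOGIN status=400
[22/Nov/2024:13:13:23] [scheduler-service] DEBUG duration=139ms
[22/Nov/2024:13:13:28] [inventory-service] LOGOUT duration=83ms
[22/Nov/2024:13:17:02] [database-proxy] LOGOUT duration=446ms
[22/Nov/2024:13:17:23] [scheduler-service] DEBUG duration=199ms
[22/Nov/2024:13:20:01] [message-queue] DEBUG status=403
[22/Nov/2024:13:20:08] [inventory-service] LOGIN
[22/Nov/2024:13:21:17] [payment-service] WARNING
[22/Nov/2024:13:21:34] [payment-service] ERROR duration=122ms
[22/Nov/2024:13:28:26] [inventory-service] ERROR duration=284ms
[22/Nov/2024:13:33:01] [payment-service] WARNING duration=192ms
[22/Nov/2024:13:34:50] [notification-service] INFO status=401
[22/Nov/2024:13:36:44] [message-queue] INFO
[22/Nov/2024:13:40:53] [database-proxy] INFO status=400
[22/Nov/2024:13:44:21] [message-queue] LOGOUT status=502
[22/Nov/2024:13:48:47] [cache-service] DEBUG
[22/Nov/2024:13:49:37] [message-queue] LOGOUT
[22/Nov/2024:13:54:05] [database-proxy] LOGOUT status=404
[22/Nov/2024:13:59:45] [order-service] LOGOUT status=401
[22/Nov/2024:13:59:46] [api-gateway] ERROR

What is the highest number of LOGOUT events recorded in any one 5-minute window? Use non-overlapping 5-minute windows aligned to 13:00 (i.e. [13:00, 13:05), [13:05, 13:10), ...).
1

To find the burst window:

1. Divide the log period into non-overlapping 5-minute windows starting at 13:00
2. Count LOGOUT events in each window
3. Find the window with maximum count
4. Maximum events in a window: 1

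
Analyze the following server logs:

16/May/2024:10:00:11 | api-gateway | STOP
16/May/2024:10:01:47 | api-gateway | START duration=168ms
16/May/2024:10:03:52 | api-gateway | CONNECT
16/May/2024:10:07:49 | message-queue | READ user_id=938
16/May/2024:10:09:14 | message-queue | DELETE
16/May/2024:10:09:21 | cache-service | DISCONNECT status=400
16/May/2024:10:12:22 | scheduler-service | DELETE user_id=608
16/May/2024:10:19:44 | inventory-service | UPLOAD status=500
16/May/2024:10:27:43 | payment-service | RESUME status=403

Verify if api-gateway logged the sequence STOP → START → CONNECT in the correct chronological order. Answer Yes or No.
Yes

To verify sequence order:

1. Find all events in sequence STOP → START → CONNECT for api-gateway
2. Extract their timestamps
3. Check if timestamps are in ascending order
4. Result: Yes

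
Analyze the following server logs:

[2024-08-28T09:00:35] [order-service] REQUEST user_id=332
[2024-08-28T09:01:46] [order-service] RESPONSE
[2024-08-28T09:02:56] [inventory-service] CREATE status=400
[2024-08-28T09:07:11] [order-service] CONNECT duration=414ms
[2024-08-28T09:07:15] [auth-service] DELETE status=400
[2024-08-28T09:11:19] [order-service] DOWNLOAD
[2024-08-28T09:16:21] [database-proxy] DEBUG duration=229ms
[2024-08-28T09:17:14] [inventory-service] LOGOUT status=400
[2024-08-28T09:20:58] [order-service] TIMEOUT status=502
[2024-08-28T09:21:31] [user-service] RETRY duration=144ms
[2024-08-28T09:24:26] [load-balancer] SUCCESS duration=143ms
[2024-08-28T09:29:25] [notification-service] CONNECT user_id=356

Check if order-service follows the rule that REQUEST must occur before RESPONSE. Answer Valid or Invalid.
Valid

To validate ordering:

1. Required order: REQUEST → RESPONSE
2. Rule: REQUEST must occur before RESPONSE
3. Check actual order of events for order-service
4. Result: Valid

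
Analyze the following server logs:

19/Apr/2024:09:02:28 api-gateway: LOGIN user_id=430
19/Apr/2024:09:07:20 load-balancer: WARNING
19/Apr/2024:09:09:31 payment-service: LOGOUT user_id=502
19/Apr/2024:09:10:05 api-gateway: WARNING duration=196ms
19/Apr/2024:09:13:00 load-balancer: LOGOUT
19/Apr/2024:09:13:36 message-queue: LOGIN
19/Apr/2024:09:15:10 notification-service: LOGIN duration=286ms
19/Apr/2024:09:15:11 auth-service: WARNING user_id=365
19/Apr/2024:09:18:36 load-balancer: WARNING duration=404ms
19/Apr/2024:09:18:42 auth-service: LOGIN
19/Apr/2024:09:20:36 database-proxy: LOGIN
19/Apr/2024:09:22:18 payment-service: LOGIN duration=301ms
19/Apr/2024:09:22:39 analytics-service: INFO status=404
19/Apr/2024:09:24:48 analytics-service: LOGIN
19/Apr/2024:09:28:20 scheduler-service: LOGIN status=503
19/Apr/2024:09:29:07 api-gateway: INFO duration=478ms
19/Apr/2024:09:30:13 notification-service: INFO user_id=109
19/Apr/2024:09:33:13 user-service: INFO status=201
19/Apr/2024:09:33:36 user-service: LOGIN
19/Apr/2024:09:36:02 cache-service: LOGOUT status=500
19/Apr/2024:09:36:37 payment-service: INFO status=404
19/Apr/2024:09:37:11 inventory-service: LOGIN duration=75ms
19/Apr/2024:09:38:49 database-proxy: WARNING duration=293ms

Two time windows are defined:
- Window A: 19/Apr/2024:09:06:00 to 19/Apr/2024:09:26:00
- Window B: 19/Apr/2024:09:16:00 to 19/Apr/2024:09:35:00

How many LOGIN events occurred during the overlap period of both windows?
4

To find overlap events:

1. Window A: 19/Apr/2024:09:06:00 to 19/Apr/2024:09:26:00
2. Window B: 19/Apr/2024:09:16:00 to 19/Apr/2024:09:35:00
3. Overlap period: 19/Apr/2024:09:16:00 to 19/Apr/2024:09:26:00
4. Count LOGIN events in overlap: 4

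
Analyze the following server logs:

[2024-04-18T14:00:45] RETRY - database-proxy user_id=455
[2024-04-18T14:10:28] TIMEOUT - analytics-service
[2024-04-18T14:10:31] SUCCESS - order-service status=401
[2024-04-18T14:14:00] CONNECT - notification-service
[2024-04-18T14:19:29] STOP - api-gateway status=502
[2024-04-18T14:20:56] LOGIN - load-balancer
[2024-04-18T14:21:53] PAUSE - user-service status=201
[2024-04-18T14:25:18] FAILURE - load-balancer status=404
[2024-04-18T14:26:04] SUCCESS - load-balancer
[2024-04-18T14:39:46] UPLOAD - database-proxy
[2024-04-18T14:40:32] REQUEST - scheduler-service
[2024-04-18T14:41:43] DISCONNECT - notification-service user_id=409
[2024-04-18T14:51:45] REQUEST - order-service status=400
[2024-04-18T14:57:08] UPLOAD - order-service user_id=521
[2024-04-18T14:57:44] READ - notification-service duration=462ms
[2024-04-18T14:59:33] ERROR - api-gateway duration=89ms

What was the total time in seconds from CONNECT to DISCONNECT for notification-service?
1663

To calculate state duration:

1. Find CONNECT event for notification-service: 2024-04-18T14:14:00
2. Find DISCONNECT event for notification-service: 2024-04-18T14:41:43
3. Calculate duration: 2024-04-18T14:41:43 - 2024-04-18T14:14:00 = 1663 seconds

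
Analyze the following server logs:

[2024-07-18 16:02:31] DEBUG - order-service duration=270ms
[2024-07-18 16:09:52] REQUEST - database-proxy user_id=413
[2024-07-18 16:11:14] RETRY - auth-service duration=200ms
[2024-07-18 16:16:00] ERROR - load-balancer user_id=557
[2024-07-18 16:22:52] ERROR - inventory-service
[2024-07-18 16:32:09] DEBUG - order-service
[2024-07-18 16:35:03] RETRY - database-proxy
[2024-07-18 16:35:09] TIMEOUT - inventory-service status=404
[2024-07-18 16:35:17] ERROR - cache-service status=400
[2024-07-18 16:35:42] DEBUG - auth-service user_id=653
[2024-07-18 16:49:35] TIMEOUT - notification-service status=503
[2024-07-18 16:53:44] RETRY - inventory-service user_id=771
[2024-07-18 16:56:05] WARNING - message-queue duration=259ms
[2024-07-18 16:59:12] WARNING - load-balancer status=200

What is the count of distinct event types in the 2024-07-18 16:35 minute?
4

To count unique event types:

1. Filter events in the minute starting at 2024-07-18 16:35
2. Extract event types from matching entries
3. Count unique types: 4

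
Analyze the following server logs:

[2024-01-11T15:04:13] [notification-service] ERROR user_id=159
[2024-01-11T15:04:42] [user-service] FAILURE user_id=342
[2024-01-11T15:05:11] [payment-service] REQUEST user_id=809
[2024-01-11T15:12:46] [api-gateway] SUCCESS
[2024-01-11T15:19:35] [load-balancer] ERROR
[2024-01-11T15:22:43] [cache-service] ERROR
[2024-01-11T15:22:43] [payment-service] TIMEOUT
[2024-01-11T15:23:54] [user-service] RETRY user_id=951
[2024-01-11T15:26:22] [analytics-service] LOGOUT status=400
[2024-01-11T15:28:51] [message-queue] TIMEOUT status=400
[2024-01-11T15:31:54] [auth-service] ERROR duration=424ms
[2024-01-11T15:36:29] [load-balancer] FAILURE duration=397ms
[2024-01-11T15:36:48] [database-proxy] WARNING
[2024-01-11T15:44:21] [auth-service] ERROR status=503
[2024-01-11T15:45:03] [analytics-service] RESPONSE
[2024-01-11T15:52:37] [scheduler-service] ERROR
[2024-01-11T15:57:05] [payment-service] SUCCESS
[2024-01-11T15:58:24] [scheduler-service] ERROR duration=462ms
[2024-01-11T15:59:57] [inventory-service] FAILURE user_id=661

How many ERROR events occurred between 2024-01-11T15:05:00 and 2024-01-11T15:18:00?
0

To count events in the time window:

1. Window boundaries: 2024-01-11T15:05:00 to 2024-01-11T15:18:00
2. Filter for ERROR events within this window
3. Count matching events: 0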